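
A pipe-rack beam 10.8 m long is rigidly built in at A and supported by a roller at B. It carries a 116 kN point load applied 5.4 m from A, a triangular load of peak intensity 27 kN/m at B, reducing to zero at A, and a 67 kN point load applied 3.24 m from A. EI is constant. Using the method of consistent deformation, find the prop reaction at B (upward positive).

R_B = 124.6 kN

Release the roller at B. Primary structure: cantilever fixed at A.
Downward deflection at the released point B due to the loads:
  point load 116 at a = 5.4: Pa²(3L − a)/(6EI) = 15222/EI
  triangular load, peak 27 at the free end: 11w₀L⁴/(120EI) = 33672/EI
  point load 67 at a = 3.24: Pa²(3L − a)/(6EI) = 3418/EI
  δ_0 = 52312/EI
Tip deflection under a unit load at B: L³/(3EI) = 419.9/EI.
Compatibility at B: δ_0 − R_B·δ_{BB} = 0, so R_B = 52312/419.9 = 124.6 kN.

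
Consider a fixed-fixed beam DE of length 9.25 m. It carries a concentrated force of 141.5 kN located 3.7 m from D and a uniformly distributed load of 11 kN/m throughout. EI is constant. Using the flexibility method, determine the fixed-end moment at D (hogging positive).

M_D = 266.9 kN·m

Take the two fixed-end moments M_D, M_E as redundants; the released structure is the simple span DE.
End rotations of the released simple span under the applied load (×1/EI):
  at D: point load 141.5 at a = 3.7: Pab(L + b)/(6LEI) = 774.9/EI
  at E: point load 141.5 at a = 3.7: Pab(L + a)/(6LEI) = 678/EI
  at D: UDL 11: wL³/(24EI) = 362.7/EI
  at E: UDL 11: wL³/(24EI) = 362.7/EI
  θ_D0 = 1138/EI,  θ_E0 = 1041/EI
Flexibility coefficients: a unit moment at one end gives L/(3EI) there and L/(6EI) at the far end, so f₁₁ = f₂₂ = 3.083/EI and f₁₂ = f₂₁ = 1.542/EI.
Compatibility — zero rotation at each built-in end:
  3.083 M_D + 1.542 M_E = 1138
  1.542 M_D + 3.083 M_E = 1041
Solving the pair gives M_D = 266.9 kN·m and M_E = 204.1 kN·m (hogging).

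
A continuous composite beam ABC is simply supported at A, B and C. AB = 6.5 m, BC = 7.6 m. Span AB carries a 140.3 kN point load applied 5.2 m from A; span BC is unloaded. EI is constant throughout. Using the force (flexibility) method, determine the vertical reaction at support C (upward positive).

R_C = -7.966 kN

Insert a hinge at B; M_B is the redundant, and each span becomes simply supported.
End slopes at the hinge B, treating each span as simply supported:
  span AB: point load 140.3 at a = 5.2: Pab(L + a)/(6LEI) = 284.5/EI
  relative rotation θ_0 = (284.5 + 0)/EI = 284.5/EI
A unit hogging moment at B produces rotation L₁/(3EI) + L₂/(3EI) = 4.7/EI.
Slope continuity at B: θ_0 = M_B·4.7/EI, so M_B = 284.5/4.7 = 60.54 kN·m (hogging).
Span BC, ΣM about C: R_B^{BC}·7.6 = 0 + 60.54, so R_B^{BC} = 7.966 kN and R_C = 0 − 7.966 = -7.966 kN.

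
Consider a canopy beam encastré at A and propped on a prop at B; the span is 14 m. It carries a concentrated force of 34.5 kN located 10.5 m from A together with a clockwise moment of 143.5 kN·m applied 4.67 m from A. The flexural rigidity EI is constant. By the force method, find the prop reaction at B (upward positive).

Release the roller at B. Primary structure: cantilever fixed at A.
Free-end deflection of the primary structure under the applied loading (downward +):
  point load 34.5 at a = 10.5: Pa²(3L − a)/(6EI) = 19969/EI
  clockwise couple 143.5 at a = 4.67: M₀a(2L − a)/(2EI) = 7817/EI
  δ_0 = 27786/EI
Flexibility coefficient — unit upward force at B: δ_{BB} = L³/(3EI) = 914.7/EI.
Compatibility at B: δ_0 − R_B·δ_{BB} = 0, so R_B = 27786/914.7 = 30.38 kN.

R_B = 30.38 kN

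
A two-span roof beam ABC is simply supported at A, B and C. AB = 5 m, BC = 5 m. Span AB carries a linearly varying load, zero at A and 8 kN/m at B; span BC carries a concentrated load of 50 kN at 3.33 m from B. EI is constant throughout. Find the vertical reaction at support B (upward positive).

Take M_B as the redundant. Released structure: two simple spans AB and BC with a hinge at B.
End slopes at the hinge B, treating each span as simply supported:
  span AB: triangular load, peak 8: w₀L³/(45EI) = 22.22/EI
  span BC: point load 50 at a = 3.33: Pab(L + b)/(6LEI) = 61.82/EI
  relative rotation θ_0 = (22.22 + 61.82)/EI = 84.04/EI
A unit hogging moment at B produces rotation L₁/(3EI) + L₂/(3EI) = 3.333/EI.
Compatibility: M_B·(L₁+L₂)/(3EI) = θ_0, giving M_B = 25.21 kN·m (hogging).
Span AB, ΣM about A with M_B applied at B: R_B^{AB}·5 = 66.67 + 25.21, so R_B^{AB} = 18.38 kN and R_A = 20 − 18.38 = 1.624 kN.
Span BC, ΣM about C: R_B^{BC}·5 = 83.5 + 25.21, so R_B^{BC} = 21.74 kN and R_C = 50 − 21.74 = 28.26 kN.
R_B = 18.38 + 21.74 = 40.12 kN.

R_B = 40.12 kN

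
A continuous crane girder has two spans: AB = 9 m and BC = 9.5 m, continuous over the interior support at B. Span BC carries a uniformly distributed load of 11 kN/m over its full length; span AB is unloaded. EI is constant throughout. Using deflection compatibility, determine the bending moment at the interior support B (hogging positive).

M_B = 63.72 kN·m

Release continuity at B by inserting a hinge; the redundant is the internal moment M_B. The primary structure is two simply-supported spans AB and BC.
Discontinuity in slope at B on the released structure — sum the simple-span end rotations:
  span BC: UDL 11: wL³/(24EI) = 393/EI
  relative rotation θ_0 = (0 + 393)/EI = 393/EI
A unit hogging moment at B produces rotation L₁/(3EI) + L₂/(3EI) = 6.167/EI.
Compatibility: M_B·(L₁+L₂)/(3EI) = θ_0, giving M_B = 63.72 kN·m (hogging).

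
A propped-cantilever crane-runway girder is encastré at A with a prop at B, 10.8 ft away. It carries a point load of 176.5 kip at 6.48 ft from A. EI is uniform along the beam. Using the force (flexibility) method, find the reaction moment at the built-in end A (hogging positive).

Remove the prop at B; the released (primary) structure is a cantilever built in at A.
Free-end deflection of the primary structure under the applied loading (downward +):
  point load 176.5 at a = 6.48: Pa²(3L − a)/(6EI) = 32017/EI
Flexibility coefficient — unit upward force at B: δ_{BB} = L³/(3EI) = 419.9/EI.
The prop prevents deflection at B: R_B = δ_0/δ_{BB} = 32017/419.9 = 76.25 kip.
Moment equilibrium about A: M_A = Σ(load moments about A) − R_B·L = 1144 − 76.25×10.8 = 320.2 kip·ft.

M_A = 320.2 kip·ft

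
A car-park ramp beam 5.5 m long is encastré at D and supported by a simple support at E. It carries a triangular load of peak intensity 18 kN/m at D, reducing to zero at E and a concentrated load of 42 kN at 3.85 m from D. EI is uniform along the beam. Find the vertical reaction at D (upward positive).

Take the reaction at E as the redundant and release it; the primary structure is a cantilever fixed at D.
Downward deflection at the released point E due to the loads:
  triangular load, peak 18 at the fixed end: w₀L⁴/(30EI) = 549/EI
  point load 42 at a = 3.85: Pa²(3L − a)/(6EI) = 1313/EI
  δ_0 = 1862/EI
Tip deflection under a unit load at E: L³/(3EI) = 55.46/EI.
Compatibility at E: δ_0 − R_E·δ_{EE} = 0, so R_E = 1862/55.46 = 33.57 kN.
Vertical equilibrium: R_D = ΣP − R_E = 91.5 − 33.57 = 57.93 kN.

R_D = 57.93 kN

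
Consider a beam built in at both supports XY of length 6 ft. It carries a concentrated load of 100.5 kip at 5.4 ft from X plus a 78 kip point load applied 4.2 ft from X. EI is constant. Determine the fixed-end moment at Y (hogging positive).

Release both end moments; the primary structure is a simply-supported span XY with redundants M_X and M_Y.
On the primary (simply-supported) span, the end slopes from the loading are:
  at X: point load 100.5 at a = 5.4: Pab(L + b)/(6LEI) = 59.7/EI
  at Y: point load 100.5 at a = 5.4: Pab(L + a)/(6LEI) = 103.1/EI
  at X: point load 78 at a = 4.2: Pab(L + b)/(6LEI) = 127.8/EI
  at Y: point load 78 at a = 4.2: Pab(L + a)/(6LEI) = 167.1/EI
  θ_X0 = 187.5/EI,  θ_Y0 = 270.2/EI
Flexibility coefficients: a unit moment at one end gives L/(3EI) there and L/(6EI) at the far end, so f₁₁ = f₂₂ = 2/EI and f₁₂ = f₂₁ = 1/EI.
Compatibility — zero rotation at each built-in end:
  2 M_X + 1 M_Y = 187.5
  1 M_X + 2 M_Y = 270.2
Solving the pair gives M_X = 34.91 kip·ft and M_Y = 117.6 kip·ft (hogging).

M_Y = 117.6 kip·ft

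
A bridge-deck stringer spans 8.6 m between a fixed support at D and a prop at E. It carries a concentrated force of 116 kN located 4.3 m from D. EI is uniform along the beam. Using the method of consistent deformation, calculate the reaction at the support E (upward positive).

R_E = 36.25 kN

Take the reaction at E as the redundant and release it; the primary structure is a cantilever fixed at D.
Downward deflection at the released point E due to the loads:
  point load 116 at a = 4.3: Pa²(3L − a)/(6EI) = 7686/EI
Tip deflection under a unit load at E: L³/(3EI) = 212/EI.
Compatibility at E: δ_0 − R_E·δ_{EE} = 0, so R_E = 7686/212 = 36.25 kN.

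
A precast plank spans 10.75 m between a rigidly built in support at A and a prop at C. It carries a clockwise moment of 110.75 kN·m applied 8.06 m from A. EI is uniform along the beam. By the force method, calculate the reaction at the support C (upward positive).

Choose R_C as the redundant. The primary structure is the cantilever fixed at A.
Primary-structure tip deflection at C by superposition:
  clockwise couple 110.75 at a = 8.06: M₀a(2L − a)/(2EI) = 5999/EI
Tip deflection under a unit load at C: L³/(3EI) = 414.1/EI.
The prop prevents deflection at C: R_C = δ_0/δ_{CC} = 5999/414.1 = 14.49 kN.

R_C = 14.49 kN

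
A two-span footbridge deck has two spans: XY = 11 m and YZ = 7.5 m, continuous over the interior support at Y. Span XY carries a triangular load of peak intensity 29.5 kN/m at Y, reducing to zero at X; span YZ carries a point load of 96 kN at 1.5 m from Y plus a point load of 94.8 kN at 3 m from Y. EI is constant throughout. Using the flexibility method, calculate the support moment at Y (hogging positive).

M_Y = 238.9 kN·m

Take M_Y as the redundant. Released structure: two simple spans XY and YZ with a hinge at Y.
Discontinuity in slope at Y on the released structure — sum the simple-span end rotations:
  span XY: triangular load, peak 29.5: w₀L³/(45EI) = 872.5/EI
  span YZ: point load 96 at a = 1.5: Pab(L + b)/(6LEI) = 259.2/EI
  span YZ: point load 94.8 at a = 3: Pab(L + b)/(6LEI) = 341.3/EI
  relative rotation θ_0 = (872.5 + 600.5)/EI = 1473/EI
A unit hogging moment at Y produces rotation L₁/(3EI) + L₂/(3EI) = 6.167/EI.
Slope continuity at Y: θ_0 = M_Y·6.167/EI, so M_Y = 1473/6.167 = 238.9 kN·m (hogging).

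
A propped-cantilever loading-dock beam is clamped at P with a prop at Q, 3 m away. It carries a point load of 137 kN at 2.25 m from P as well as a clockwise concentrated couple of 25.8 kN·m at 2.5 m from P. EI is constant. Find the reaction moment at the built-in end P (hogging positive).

M_P = 36.34 kN·m

Release the roller at Q. Primary structure: cantilever fixed at P.
Primary-structure tip deflection at Q by superposition:
  point load 137 at a = 2.25: Pa²(3L − a)/(6EI) = 780.3/EI
  clockwise couple 25.8 at a = 2.5: M₀a(2L − a)/(2EI) = 112.9/EI
  δ_0 = 893.1/EI
Tip deflection under a unit load at Q: L³/(3EI) = 9/EI.
The prop prevents deflection at Q: R_Q = δ_0/δ_{QQ} = 893.1/9 = 99.24 kN.
Moment equilibrium about P: M_P = Σ(load moments about P) − R_Q·L = 334.1 − 99.24×3 = 36.34 kN·m.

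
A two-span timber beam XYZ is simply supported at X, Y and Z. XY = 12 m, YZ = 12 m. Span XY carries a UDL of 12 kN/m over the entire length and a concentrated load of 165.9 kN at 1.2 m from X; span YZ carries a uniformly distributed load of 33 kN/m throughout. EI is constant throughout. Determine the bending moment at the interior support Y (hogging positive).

Release continuity at Y by inserting a hinge; the redundant is the internal moment M_Y. The primary structure is two simply-supported spans XY and YZ.
Discontinuity in slope at Y on the released structure — sum the simple-span end rotations:
  span XY: UDL 12: wL³/(24EI) = 864/EI
  span XY: point load 165.9 at a = 1.2: Pab(L + a)/(6LEI) = 394.2/EI
  span YZ: UDL 33: wL³/(24EI) = 2376/EI
  relative rotation θ_0 = (1258 + 2376)/EI = 3634/EI
A unit hogging moment at Y produces rotation L₁/(3EI) + L₂/(3EI) = 8/EI.
Compatibility: M_Y·(L₁+L₂)/(3EI) = θ_0, giving M_Y = 454.3 kN·m (hogging).

M_Y = 454.3 kN·m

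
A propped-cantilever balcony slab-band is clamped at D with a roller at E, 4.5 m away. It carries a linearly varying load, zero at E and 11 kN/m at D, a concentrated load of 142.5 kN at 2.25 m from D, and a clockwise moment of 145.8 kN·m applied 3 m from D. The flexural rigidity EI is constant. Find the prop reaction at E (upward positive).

Release the roller at E. Primary structure: cantilever fixed at D.
Free-end deflection of the primary structure under the applied loading (downward +):
  triangular load, peak 11 at the fixed end: w₀L⁴/(30EI) = 150.4/EI
  point load 142.5 at a = 2.25: Pa²(3L − a)/(6EI) = 1353/EI
  clockwise couple 145.8 at a = 3: M₀a(2L − a)/(2EI) = 1312/EI
  δ_0 = 2815/EI
Tip deflection under a unit load at E: L³/(3EI) = 30.38/EI.
Compatibility at E: δ_0 − R_E·δ_{EE} = 0, so R_E = 2815/30.38 = 92.68 kN.

R_E = 92.68 kN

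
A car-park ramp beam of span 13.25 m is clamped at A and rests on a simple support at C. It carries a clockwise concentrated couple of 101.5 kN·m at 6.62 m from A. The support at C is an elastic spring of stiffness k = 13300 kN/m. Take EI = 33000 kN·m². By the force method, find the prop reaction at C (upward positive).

R_C = 8.586 kN

Release the roller at C. Primary structure: cantilever fixed at A.
Deflection at C on the released cantilever, summing each load's contribution:
  clockwise couple 101.5 at a = 6.62: M₀a(2L − a)/(2EI) = 6679/EI
Flexibility coefficient — unit upward force at C: δ_{CC} = L³/(3EI) = 775.4/EI.
With EI = 33000 kN·m²: δ_0 = 0.20239 m and δ_{CC} = 0.023497 m/kN.
Compatibility — the spring shortens by R_C/k under the reaction it provides: δ_0 − R_C·δ_{CC} = R_C/k. With 1/k = 0.000075 m/kN, R_C = δ_0 / (δ_{CC} + 1/k) = 0.20239 / (0.023497 + 0.000075) = 8.586 kN.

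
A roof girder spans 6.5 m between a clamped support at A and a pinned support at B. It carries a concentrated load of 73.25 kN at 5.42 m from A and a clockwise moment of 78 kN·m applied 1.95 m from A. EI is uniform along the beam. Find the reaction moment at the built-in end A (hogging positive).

Choose R_B as the redundant. The primary structure is the cantilever fixed at A.
Deflection at B on the released cantilever, summing each load's contribution:
  point load 73.25 at a = 5.42: Pa²(3L − a)/(6EI) = 5050/EI
  clockwise couple 78 at a = 1.95: M₀a(2L − a)/(2EI) = 840.4/EI
  δ_0 = 5890/EI
Tip deflection under a unit load at B: L³/(3EI) = 91.54/EI.
Compatibility at B: δ_0 − R_B·δ_{BB} = 0, so R_B = 5890/91.54 = 64.34 kN.
Moment equilibrium about A: M_A = Σ(load moments about A) − R_B·L = 475 − 64.34×6.5 = 56.79 kN·m.

M_A = 56.79 kN·m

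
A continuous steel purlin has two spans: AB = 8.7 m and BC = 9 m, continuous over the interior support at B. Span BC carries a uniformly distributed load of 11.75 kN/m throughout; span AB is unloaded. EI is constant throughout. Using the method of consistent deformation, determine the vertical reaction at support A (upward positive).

Release continuity at B by inserting a hinge; the redundant is the internal moment M_B. The primary structure is two simply-supported spans AB and BC.
Rotations at B on the released spans (each span's end-slope, ×1/EI):
  span BC: UDL 11.75: wL³/(24EI) = 356.9/EI
  relative rotation θ_0 = (0 + 356.9)/EI = 356.9/EI
A unit hogging moment at B produces rotation L₁/(3EI) + L₂/(3EI) = 5.9/EI.
Compatibility: M_B·(L₁+L₂)/(3EI) = θ_0, giving M_B = 60.49 kN·m (hogging).
Span AB, ΣM about A with M_B applied at B: R_B^{AB}·8.7 = 0 + 60.49, so R_B^{AB} = 6.953 kN and R_A = 0 − 6.953 = -6.953 kN.

R_A = -6.953 kN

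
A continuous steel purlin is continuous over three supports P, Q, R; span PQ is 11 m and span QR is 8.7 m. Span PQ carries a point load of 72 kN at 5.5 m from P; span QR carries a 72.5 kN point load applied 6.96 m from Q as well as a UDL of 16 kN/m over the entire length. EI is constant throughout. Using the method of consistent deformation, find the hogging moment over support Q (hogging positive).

Release continuity at Q by inserting a hinge; the redundant is the internal moment M_Q. The primary structure is two simply-supported spans PQ and QR.
Rotations at Q on the released spans (each span's end-slope, ×1/EI):
  span PQ: point load 72 at a = 5.5: Pab(L + a)/(6LEI) = 544.5/EI
  span QR: point load 72.5 at a = 6.96: Pab(L + b)/(6LEI) = 175.6/EI
  span QR: UDL 16: wL³/(24EI) = 439/EI
  relative rotation θ_0 = (544.5 + 614.6)/EI = 1159/EI
A unit hogging moment at Q produces rotation L₁/(3EI) + L₂/(3EI) = 6.567/EI.
Slope continuity at Q: θ_0 = M_Q·6.567/EI, so M_Q = 1159/6.567 = 176.5 kN·m (hogging).

M_Q = 176.5 kN·m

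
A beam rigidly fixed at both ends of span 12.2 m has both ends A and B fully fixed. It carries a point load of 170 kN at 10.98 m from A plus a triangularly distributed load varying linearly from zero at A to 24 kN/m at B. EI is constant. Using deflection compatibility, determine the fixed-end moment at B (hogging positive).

M_B = 346.6 kN·m

Take the two fixed-end moments M_A, M_B as redundants; the released structure is the simple span AB.
Simple-span end rotations at A and B under the given loads:
  at A: point load 170 at a = 10.98: Pab(L + b)/(6LEI) = 417.5/EI
  at B: point load 170 at a = 10.98: Pab(L + a)/(6LEI) = 721.1/EI
  at A: triangular load, peak 24: 7w₀L³/(360EI) = 847.4/EI
  at B: triangular load, peak 24: w₀L³/(45EI) = 968.5/EI
  θ_A0 = 1265/EI,  θ_B0 = 1690/EI
Flexibility coefficients: a unit moment at one end gives L/(3EI) there and L/(6EI) at the far end, so f₁₁ = f₂₂ = 4.067/EI and f₁₂ = f₂₁ = 2.033/EI.
Compatibility — zero rotation at each built-in end:
  4.067 M_A + 2.033 M_B = 1265
  2.033 M_A + 4.067 M_B = 1690
Solving the pair gives M_A = 137.7 kN·m and M_B = 346.6 kN·m (hogging).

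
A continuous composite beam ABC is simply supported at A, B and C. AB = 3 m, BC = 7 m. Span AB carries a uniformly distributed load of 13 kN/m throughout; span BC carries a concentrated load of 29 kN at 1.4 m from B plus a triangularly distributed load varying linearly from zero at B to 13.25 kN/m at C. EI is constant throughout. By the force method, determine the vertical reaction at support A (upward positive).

R_A = 2.38 kN

Release continuity at B by inserting a hinge; the redundant is the internal moment M_B. The primary structure is two simply-supported spans AB and BC.
Rotations at B on the released spans (each span's end-slope, ×1/EI):
  span AB: UDL 13: wL³/(24EI) = 14.62/EI
  span BC: point load 29 at a = 1.4: Pab(L + b)/(6LEI) = 68.21/EI
  span BC: triangular load, peak 13.25: 7w₀L³/(360EI) = 88.37/EI
  relative rotation θ_0 = (14.62 + 156.6)/EI = 171.2/EI
A unit hogging moment at B produces rotation L₁/(3EI) + L₂/(3EI) = 3.333/EI.
Compatibility: M_B·(L₁+L₂)/(3EI) = θ_0, giving M_B = 51.36 kN·m (hogging).
Span AB, ΣM about A with M_B applied at B: R_B^{AB}·3 = 58.5 + 51.36, so R_B^{AB} = 36.62 kN and R_A = 39 − 36.62 = 2.38 kN.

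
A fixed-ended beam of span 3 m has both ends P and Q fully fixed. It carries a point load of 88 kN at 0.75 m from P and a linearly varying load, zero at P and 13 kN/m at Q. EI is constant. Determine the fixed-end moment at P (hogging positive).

Take the two fixed-end moments M_P, M_Q as redundants; the released structure is the simple span PQ.
End rotations of the released simple span under the applied load (×1/EI):
  at P: point load 88 at a = 0.75: Pab(L + b)/(6LEI) = 43.31/EI
  at Q: point load 88 at a = 0.75: Pab(L + a)/(6LEI) = 30.94/EI
  at P: triangular load, peak 13: 7w₀L³/(360EI) = 6.825/EI
  at Q: triangular load, peak 13: w₀L³/(45EI) = 7.8/EI
  θ_P0 = 50.14/EI,  θ_Q0 = 38.74/EI
Flexibility coefficients: a unit moment at one end gives L/(3EI) there and L/(6EI) at the far end, so f₁₁ = f₂₂ = 1/EI and f₁₂ = f₂₁ = 0.5/EI.
Compatibility — zero rotation at each built-in end:
  1 M_P + 0.5 M_Q = 50.14
  0.5 M_P + 1 M_Q = 38.74
Solving the pair gives M_P = 41.02 kN·m and M_Q = 18.23 kN·m (hogging).

M_P = 41.02 kN·m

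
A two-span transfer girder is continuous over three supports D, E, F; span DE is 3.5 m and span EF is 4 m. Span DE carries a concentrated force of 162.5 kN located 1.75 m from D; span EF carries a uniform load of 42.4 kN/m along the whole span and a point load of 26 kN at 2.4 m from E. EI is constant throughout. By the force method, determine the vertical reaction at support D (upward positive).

R_D = 51.45 kN

Insert a hinge at E; M_E is the redundant, and each span becomes simply supported.
End slopes at the hinge E, treating each span as simply supported:
  span DE: point load 162.5 at a = 1.75: Pab(L + a)/(6LEI) = 124.4/EI
  span EF: UDL 42.4: wL³/(24EI) = 113.1/EI
  span EF: point load 26 at a = 2.4: Pab(L + b)/(6LEI) = 23.3/EI
  relative rotation θ_0 = (124.4 + 136.4)/EI = 260.8/EI
A unit hogging moment at E produces rotation L₁/(3EI) + L₂/(3EI) = 2.5/EI.
Slope continuity at E: θ_0 = M_E·2.5/EI, so M_E = 260.8/2.5 = 104.3 kN·m (hogging).
Span DE, ΣM about D with M_E applied at E: R_E^{DE}·3.5 = 284.4 + 104.3, so R_E^{DE} = 111.1 kN and R_D = 162.5 − 111.1 = 51.45 kN.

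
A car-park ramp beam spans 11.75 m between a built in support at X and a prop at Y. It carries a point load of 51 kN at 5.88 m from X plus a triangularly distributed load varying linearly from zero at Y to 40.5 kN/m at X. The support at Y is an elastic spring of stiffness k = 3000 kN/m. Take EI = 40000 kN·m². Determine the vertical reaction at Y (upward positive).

Take the reaction at Y as the redundant and release it; the primary structure is a cantilever fixed at X.
Primary-structure tip deflection at Y by superposition:
  point load 51 at a = 5.88: Pa²(3L − a)/(6EI) = 8631/EI
  triangular load, peak 40.5 at the fixed end: w₀L⁴/(30EI) = 25733/EI
  δ_0 = 34364/EI
Tip deflection under a unit load at Y: L³/(3EI) = 540.7/EI.
With EI = 40000 kN·m²: δ_0 = 0.8591 m and δ_{YY} = 0.013519 m/kN.
Compatibility — the spring shortens by R_Y/k under the reaction it provides: δ_0 − R_Y·δ_{YY} = R_Y/k. With 1/k = 0.000333 m/kN, R_Y = δ_0 / (δ_{YY} + 1/k) = 0.8591 / (0.013519 + 0.000333) = 62.02 kN.

R_Y = 62.02 kN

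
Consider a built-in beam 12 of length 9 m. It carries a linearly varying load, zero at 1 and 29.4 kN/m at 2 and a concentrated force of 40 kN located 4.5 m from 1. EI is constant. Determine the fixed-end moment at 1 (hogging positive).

Release both end moments; the primary structure is a simply-supported span 12 with redundants M_1 and M_2.
Simple-span end rotations at 1 and 2 under the given loads:
  at 1: triangular load, peak 29.4: 7w₀L³/(360EI) = 416.7/EI
  at 2: triangular load, peak 29.4: w₀L³/(45EI) = 476.3/EI
  at 1: point load 40 at a = 4.5: Pab(L + b)/(6LEI) = 202.5/EI
  at 2: point load 40 at a = 4.5: Pab(L + a)/(6LEI) = 202.5/EI
  θ_10 = 619.2/EI,  θ_20 = 678.8/EI
Flexibility coefficients: a unit moment at one end gives L/(3EI) there and L/(6EI) at the far end, so f₁₁ = f₂₂ = 3/EI and f₁₂ = f₂₁ = 1.5/EI.
Compatibility — zero rotation at each built-in end:
  3 M_1 + 1.5 M_2 = 619.2
  1.5 M_1 + 3 M_2 = 678.8
Solving the pair gives M_1 = 124.4 kN·m and M_2 = 164.1 kN·m (hogging).

M_1 = 124.4 kN·m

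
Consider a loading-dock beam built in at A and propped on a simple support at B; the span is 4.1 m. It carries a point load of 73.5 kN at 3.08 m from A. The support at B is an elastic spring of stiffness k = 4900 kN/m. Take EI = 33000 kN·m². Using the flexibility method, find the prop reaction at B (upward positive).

Remove the prop at B; the released (primary) structure is a cantilever built in at A.
Primary-structure tip deflection at B by superposition:
  point load 73.5 at a = 3.08: Pa²(3L − a)/(6EI) = 1071/EI
Flexibility coefficient — unit upward force at B: δ_{BB} = L³/(3EI) = 22.97/EI.
With EI = 33000 kN·m²: δ_0 = 0.032468 m and δ_{BB} = 0.000696 m/kN.
Compatibility — the spring shortens by R_B/k under the reaction it provides: δ_0 − R_B·δ_{BB} = R_B/k. With 1/k = 0.000204 m/kN, R_B = δ_0 / (δ_{BB} + 1/k) = 0.032468 / (0.000696 + 0.000204) = 36.07 kN.

R_B = 36.07 kN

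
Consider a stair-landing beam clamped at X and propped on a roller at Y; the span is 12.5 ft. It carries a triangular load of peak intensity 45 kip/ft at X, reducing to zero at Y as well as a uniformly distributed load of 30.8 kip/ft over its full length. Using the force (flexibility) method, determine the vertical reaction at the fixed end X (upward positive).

R_X = 465.6 kip

Choose R_Y as the redundant. The primary structure is the cantilever fixed at X.
Primary-structure tip deflection at Y by superposition:
  triangular load, peak 45 at the fixed end: w₀L⁴/(30EI) = 36621/EI
  UDL 30.8: wL⁴/(8EI) = 93994/EI
  δ_0 = 130615/EI
Tip deflection under a unit load at Y: L³/(3EI) = 651/EI.
The prop prevents deflection at Y: R_Y = δ_0/δ_{YY} = 130615/651 = 200.6 kip.
Vertical equilibrium: R_X = ΣP − R_Y = 666.2 − 200.6 = 465.6 kip.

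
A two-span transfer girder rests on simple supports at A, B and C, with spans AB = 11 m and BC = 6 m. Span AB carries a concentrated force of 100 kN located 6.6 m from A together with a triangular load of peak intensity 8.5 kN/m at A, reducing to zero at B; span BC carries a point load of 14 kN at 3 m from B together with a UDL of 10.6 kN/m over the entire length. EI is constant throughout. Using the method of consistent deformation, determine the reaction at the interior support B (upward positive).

Release continuity at B by inserting a hinge; the redundant is the internal moment M_B. The primary structure is two simply-supported spans AB and BC.
End slopes at the hinge B, treating each span as simply supported:
  span AB: point load 100 at a = 6.6: Pab(L + a)/(6LEI) = 774.4/EI
  span AB: triangular load, peak 8.5: 7w₀L³/(360EI) = 220/EI
  span BC: point load 14 at a = 3: Pab(L + b)/(6LEI) = 31.5/EI
  span BC: UDL 10.6: wL³/(24EI) = 95.4/EI
  relative rotation θ_0 = (994.4 + 126.9)/EI = 1121/EI
A unit hogging moment at B produces rotation L₁/(3EI) + L₂/(3EI) = 5.667/EI.
Compatibility: M_B·(L₁+L₂)/(3EI) = θ_0, giving M_B = 197.9 kN·m (hogging).
Span AB, ΣM about A with M_B applied at B: R_B^{AB}·11 = 831.4 + 197.9, so R_B^{AB} = 93.57 kN and R_A = 146.8 − 93.57 = 53.18 kN.
Span BC, ΣM about C: R_B^{BC}·6 = 232.8 + 197.9, so R_B^{BC} = 71.78 kN and R_C = 77.6 − 71.78 = 5.821 kN.
R_B = 93.57 + 71.78 = 165.4 kN.

R_B = 165.4 kN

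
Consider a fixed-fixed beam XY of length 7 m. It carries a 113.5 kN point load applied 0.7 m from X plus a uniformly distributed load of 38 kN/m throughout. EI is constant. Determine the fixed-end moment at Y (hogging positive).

Release both end moments; the primary structure is a simply-supported span XY with redundants M_X and M_Y.
On the primary (simply-supported) span, the end slopes from the loading are:
  at X: point load 113.5 at a = 0.7: Pab(L + b)/(6LEI) = 158.5/EI
  at Y: point load 113.5 at a = 0.7: Pab(L + a)/(6LEI) = 91.76/EI
  at X: UDL 38: wL³/(24EI) = 543.1/EI
  at Y: UDL 38: wL³/(24EI) = 543.1/EI
  θ_X0 = 701.6/EI,  θ_Y0 = 634.8/EI
Flexibility coefficients: a unit moment at one end gives L/(3EI) there and L/(6EI) at the far end, so f₁₁ = f₂₂ = 2.333/EI and f₁₂ = f₂₁ = 1.167/EI.
Compatibility — zero rotation at each built-in end:
  2.333 M_X + 1.167 M_Y = 701.6
  1.167 M_X + 2.333 M_Y = 634.8
Solving the pair gives M_X = 219.5 kN·m and M_Y = 162.3 kN·m (hogging).

M_Y = 162.3 kN·m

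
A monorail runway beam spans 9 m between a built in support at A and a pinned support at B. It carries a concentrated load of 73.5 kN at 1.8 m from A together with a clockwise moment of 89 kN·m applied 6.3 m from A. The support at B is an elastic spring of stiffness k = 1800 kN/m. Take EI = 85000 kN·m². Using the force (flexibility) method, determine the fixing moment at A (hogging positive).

Release the roller at B. Primary structure: cantilever fixed at A.
Deflection at B on the released cantilever, summing each load's contribution:
  point load 73.5 at a = 1.8: Pa²(3L − a)/(6EI) = 1000/EI
  clockwise couple 89 at a = 6.3: M₀a(2L − a)/(2EI) = 3280/EI
  δ_0 = 4280/EI
Tip deflection under a unit load at B: L³/(3EI) = 243/EI.
With EI = 85000 kN·m²: δ_0 = 0.050356 m and δ_{BB} = 0.002859 m/kN.
Compatibility — the spring shortens by R_B/k under the reaction it provides: δ_0 − R_B·δ_{BB} = R_B/k. With 1/k = 0.000556 m/kN, R_B = δ_0 / (δ_{BB} + 1/k) = 0.050356 / (0.002859 + 0.000556) = 14.75 kN.
Moment equilibrium about A: M_A = Σ(load moments about A) − R_B·L = 221.3 − 14.75×9 = 88.57 kN·m.

M_A = 88.57 kN·m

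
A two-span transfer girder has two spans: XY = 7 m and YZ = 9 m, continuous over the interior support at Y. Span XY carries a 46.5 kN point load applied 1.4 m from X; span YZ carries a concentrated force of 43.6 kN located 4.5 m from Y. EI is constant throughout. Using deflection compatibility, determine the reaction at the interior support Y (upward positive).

Insert a hinge at Y; M_Y is the redundant, and each span becomes simply supported.
Discontinuity in slope at Y on the released structure — sum the simple-span end rotations:
  span XY: point load 46.5 at a = 1.4: Pab(L + a)/(6LEI) = 72.91/EI
  span YZ: point load 43.6 at a = 4.5: Pab(L + b)/(6LEI) = 220.7/EI
  relative rotation θ_0 = (72.91 + 220.7)/EI = 293.6/EI
A unit hogging moment at Y produces rotation L₁/(3EI) + L₂/(3EI) = 5.333/EI.
Compatibility: M_Y·(L₁+L₂)/(3EI) = θ_0, giving M_Y = 55.06 kN·m (hogging).
Span XY, ΣM about X with M_Y applied at Y: R_Y^{XY}·7 = 65.1 + 55.06, so R_Y^{XY} = 17.17 kN and R_X = 46.5 − 17.17 = 29.33 kN.
Span YZ, ΣM about Z: R_Y^{YZ}·9 = 196.2 + 55.06, so R_Y^{YZ} = 27.92 kN and R_Z = 43.6 − 27.92 = 15.68 kN.
R_Y = 17.17 + 27.92 = 45.08 kN.

R_Y = 45.08 kN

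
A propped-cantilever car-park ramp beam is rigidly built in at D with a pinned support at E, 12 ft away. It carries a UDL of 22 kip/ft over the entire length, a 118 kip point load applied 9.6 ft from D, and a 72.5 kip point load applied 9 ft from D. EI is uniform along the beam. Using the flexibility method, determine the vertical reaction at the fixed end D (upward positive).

R_D = 226.5 kip

Release the roller at E. Primary structure: cantilever fixed at D.
Free-end deflection of the primary structure under the applied loading (downward +):
  UDL 22: wL⁴/(8EI) = 57024/EI
  point load 118 at a = 9.6: Pa²(3L − a)/(6EI) = 47849/EI
  point load 72.5 at a = 9: Pa²(3L − a)/(6EI) = 26426/EI
  δ_0 = 131300/EI
Tip deflection under a unit load at E: L³/(3EI) = 576/EI.
The prop prevents deflection at E: R_E = δ_0/δ_{EE} = 131300/576 = 228 kip.
Vertical equilibrium: R_D = ΣP − R_E = 454.5 − 228 = 226.5 kip.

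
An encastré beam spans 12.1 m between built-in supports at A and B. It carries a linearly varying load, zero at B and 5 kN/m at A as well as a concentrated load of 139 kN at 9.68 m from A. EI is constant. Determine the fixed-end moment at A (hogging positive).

Take the two fixed-end moments M_A, M_B as redundants; the released structure is the simple span AB.
Simple-span end rotations at A and B under the given loads:
  at A: triangular load, peak 5: w₀L³/(45EI) = 196.8/EI
  at B: triangular load, peak 5: 7w₀L³/(360EI) = 172.2/EI
  at A: point load 139 at a = 9.68: Pab(L + b)/(6LEI) = 651.2/EI
  at B: point load 139 at a = 9.68: Pab(L + a)/(6LEI) = 976.8/EI
  θ_A0 = 848.1/EI,  θ_B0 = 1149/EI
Flexibility coefficients: a unit moment at one end gives L/(3EI) there and L/(6EI) at the far end, so f₁₁ = f₂₂ = 4.033/EI and f₁₂ = f₂₁ = 2.017/EI.
Compatibility — zero rotation at each built-in end:
  4.033 M_A + 2.017 M_B = 848.1
  2.017 M_A + 4.033 M_B = 1149
Solving the pair gives M_A = 90.42 kN·m and M_B = 239.7 kN·m (hogging).

M_A = 90.42 kN·m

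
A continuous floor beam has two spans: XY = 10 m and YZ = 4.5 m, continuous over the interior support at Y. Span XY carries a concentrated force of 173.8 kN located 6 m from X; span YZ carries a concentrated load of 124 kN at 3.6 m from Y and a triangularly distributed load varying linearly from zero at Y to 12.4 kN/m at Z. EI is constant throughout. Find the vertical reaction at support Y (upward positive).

R_Y = 219.4 kN

Insert a hinge at Y; M_Y is the redundant, and each span becomes simply supported.
End slopes at the hinge Y, treating each span as simply supported:
  span XY: point load 173.8 at a = 6: Pab(L + a)/(6LEI) = 1112/EI
  span YZ: point load 124 at a = 3.6: Pab(L + b)/(6LEI) = 80.35/EI
  span YZ: triangular load, peak 12.4: 7w₀L³/(360EI) = 21.97/EI
  relative rotation θ_0 = (1112 + 102.3)/EI = 1215/EI
A unit hogging moment at Y produces rotation L₁/(3EI) + L₂/(3EI) = 4.833/EI.
Slope continuity at Y: θ_0 = M_Y·4.833/EI, so M_Y = 1215/4.833 = 251.3 kN·m (hogging).
Span XY, ΣM about X with M_Y applied at Y: R_Y^{XY}·10 = 1043 + 251.3, so R_Y^{XY} = 129.4 kN and R_X = 173.8 − 129.4 = 44.39 kN.
Span YZ, ΣM about Z: R_Y^{YZ}·4.5 = 153.4 + 251.3, so R_Y^{YZ} = 89.95 kN and R_Z = 151.9 − 89.95 = 61.95 kN.
R_Y = 129.4 + 89.95 = 219.4 kN.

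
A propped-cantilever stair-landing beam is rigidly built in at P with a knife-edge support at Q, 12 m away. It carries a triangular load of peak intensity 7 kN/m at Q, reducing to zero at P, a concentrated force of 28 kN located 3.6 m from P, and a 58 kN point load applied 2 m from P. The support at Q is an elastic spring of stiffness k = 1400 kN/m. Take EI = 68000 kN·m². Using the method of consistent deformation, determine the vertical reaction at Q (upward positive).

Take the reaction at Q as the redundant and release it; the primary structure is a cantilever fixed at P.
Primary-structure tip deflection at Q by superposition:
  triangular load, peak 7 at the free end: 11w₀L⁴/(120EI) = 13306/EI
  point load 28 at a = 3.6: Pa²(3L − a)/(6EI) = 1960/EI
  point load 58 at a = 2: Pa²(3L − a)/(6EI) = 1315/EI
  δ_0 = 16580/EI
Flexibility coefficient — unit upward force at Q: δ_{QQ} = L³/(3EI) = 576/EI.
With EI = 68000 kN·m²: δ_0 = 0.24382 m and δ_{QQ} = 0.008471 m/kN.
Compatibility — the spring shortens by R_Q/k under the reaction it provides: δ_0 − R_Q·δ_{QQ} = R_Q/k. With 1/k = 0.000714 m/kN, R_Q = δ_0 / (δ_{QQ} + 1/k) = 0.24382 / (0.008471 + 0.000714) = 26.55 kN.

R_Q = 26.55 kN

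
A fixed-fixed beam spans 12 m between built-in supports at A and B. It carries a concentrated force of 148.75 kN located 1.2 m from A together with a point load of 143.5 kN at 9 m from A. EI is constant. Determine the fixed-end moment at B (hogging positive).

Release both end moments; the primary structure is a simply-supported span AB with redundants M_A and M_B.
End rotations of the released simple span under the applied load (×1/EI):
  at A: point load 148.75 at a = 1.2: Pab(L + b)/(6LEI) = 610.5/EI
  at B: point load 148.75 at a = 1.2: Pab(L + a)/(6LEI) = 353.4/EI
  at A: point load 143.5 at a = 9: Pab(L + b)/(6LEI) = 807.2/EI
  at B: point load 143.5 at a = 9: Pab(L + a)/(6LEI) = 1130/EI
  θ_A0 = 1418/EI,  θ_B0 = 1483/EI
Flexibility coefficients: a unit moment at one end gives L/(3EI) there and L/(6EI) at the far end, so f₁₁ = f₂₂ = 4/EI and f₁₂ = f₂₁ = 2/EI.
Compatibility — zero rotation at each built-in end:
  4 M_A + 2 M_B = 1418
  2 M_A + 4 M_B = 1483
Solving the pair gives M_A = 225.3 kN·m and M_B = 258.2 kN·m (hogging).

M_B = 258.2 kN·m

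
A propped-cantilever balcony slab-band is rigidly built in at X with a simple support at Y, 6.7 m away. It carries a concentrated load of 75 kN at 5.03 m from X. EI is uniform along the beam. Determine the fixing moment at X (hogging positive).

Take the reaction at Y as the redundant and release it; the primary structure is a cantilever fixed at X.
Free-end deflection of the primary structure under the applied loading (downward +):
  point load 75 at a = 5.03: Pa²(3L − a)/(6EI) = 4766/EI
Flexibility coefficient — unit upward force at Y: δ_{YY} = L³/(3EI) = 100.3/EI.
The prop prevents deflection at Y: R_Y = δ_0/δ_{YY} = 4766/100.3 = 47.54 kN.
Moment equilibrium about X: M_X = Σ(load moments about X) − R_Y·L = 377.2 − 47.54×6.7 = 58.73 kN·m.

M_X = 58.73 kN·m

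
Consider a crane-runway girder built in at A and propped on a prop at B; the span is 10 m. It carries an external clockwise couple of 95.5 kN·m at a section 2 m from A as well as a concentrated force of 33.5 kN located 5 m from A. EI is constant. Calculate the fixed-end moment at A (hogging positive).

Take the reaction at B as the redundant and release it; the primary structure is a cantilever fixed at A.
Primary-structure tip deflection at B by superposition:
  clockwise couple 95.5 at a = 2: M₀a(2L − a)/(2EI) = 1719/EI
  point load 33.5 at a = 5: Pa²(3L − a)/(6EI) = 3490/EI
  δ_0 = 5209/EI
Flexibility coefficient — unit upward force at B: δ_{BB} = L³/(3EI) = 333.3/EI.
The prop prevents deflection at B: R_B = δ_0/δ_{BB} = 5209/333.3 = 15.63 kN.
Moment equilibrium about A: M_A = Σ(load moments about A) − R_B·L = 263 − 15.63×10 = 106.7 kN·m.

M_A = 106.7 kN·m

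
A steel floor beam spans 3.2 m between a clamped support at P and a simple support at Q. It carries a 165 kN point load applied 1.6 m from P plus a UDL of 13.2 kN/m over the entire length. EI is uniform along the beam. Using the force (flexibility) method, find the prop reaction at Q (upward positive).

R_Q = 67.4 kN

Remove the prop at Q; the released (primary) structure is a cantilever built in at P.
Primary-structure tip deflection at Q by superposition:
  point load 165 at a = 1.6: Pa²(3L − a)/(6EI) = 563.2/EI
  UDL 13.2: wL⁴/(8EI) = 173/EI
  δ_0 = 736.2/EI
Tip deflection under a unit load at Q: L³/(3EI) = 10.92/EI.
The prop prevents deflection at Q: R_Q = δ_0/δ_{QQ} = 736.2/10.92 = 67.4 kN.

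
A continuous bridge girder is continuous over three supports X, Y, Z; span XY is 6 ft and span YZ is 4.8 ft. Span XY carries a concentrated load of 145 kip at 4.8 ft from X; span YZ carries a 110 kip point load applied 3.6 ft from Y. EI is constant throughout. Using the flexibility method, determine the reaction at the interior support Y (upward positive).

Release continuity at Y by inserting a hinge; the redundant is the internal moment M_Y. The primary structure is two simply-supported spans XY and YZ.
Rotations at Y on the released spans (each span's end-slope, ×1/EI):
  span XY: point load 145 at a = 4.8: Pab(L + a)/(6LEI) = 250.6/EI
  span YZ: point load 110 at a = 3.6: Pab(L + b)/(6LEI) = 99/EI
  relative rotation θ_0 = (250.6 + 99)/EI = 349.6/EI
A unit hogging moment at Y produces rotation L₁/(3EI) + L₂/(3EI) = 3.6/EI.
Slope continuity at Y: θ_0 = M_Y·3.6/EI, so M_Y = 349.6/3.6 = 97.1 kip·ft (hogging).
Span XY, ΣM about X with M_Y applied at Y: R_Y^{XY}·6 = 696 + 97.1, so R_Y^{XY} = 132.2 kip and R_X = 145 − 132.2 = 12.82 kip.
Span YZ, ΣM about Z: R_Y^{YZ}·4.8 = 132 + 97.1, so R_Y^{YZ} = 47.73 kip and R_Z = 110 − 47.73 = 62.27 kip.
R_Y = 132.2 + 47.73 = 179.9 kip.

R_Y = 179.9 kip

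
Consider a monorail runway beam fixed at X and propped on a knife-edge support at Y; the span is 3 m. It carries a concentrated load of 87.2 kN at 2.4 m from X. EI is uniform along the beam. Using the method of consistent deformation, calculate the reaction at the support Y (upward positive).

R_Y = 61.39 kN

Choose R_Y as the redundant. The primary structure is the cantilever fixed at X.
Free-end deflection of the primary structure under the applied loading (downward +):
  point load 87.2 at a = 2.4: Pa²(3L − a)/(6EI) = 552.5/EI
Tip deflection under a unit load at Y: L³/(3EI) = 9/EI.
Compatibility at Y: δ_0 − R_Y·δ_{YY} = 0, so R_Y = 552.5/9 = 61.39 kN.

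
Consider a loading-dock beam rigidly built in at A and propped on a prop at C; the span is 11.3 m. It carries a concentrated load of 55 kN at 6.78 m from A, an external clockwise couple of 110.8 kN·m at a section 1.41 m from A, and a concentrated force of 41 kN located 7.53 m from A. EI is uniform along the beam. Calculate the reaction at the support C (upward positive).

R_C = 48.44 kN

Choose R_C as the redundant. The primary structure is the cantilever fixed at A.
Free-end deflection of the primary structure under the applied loading (downward +):
  point load 55 at a = 6.78: Pa²(3L − a)/(6EI) = 11428/EI
  clockwise couple 110.8 at a = 1.41: M₀a(2L − a)/(2EI) = 1655/EI
  point load 41 at a = 7.53: Pa²(3L − a)/(6EI) = 10217/EI
  δ_0 = 23300/EI
Tip deflection under a unit load at C: L³/(3EI) = 481/EI.
Compatibility at C: δ_0 − R_C·δ_{CC} = 0, so R_C = 23300/481 = 48.44 kN.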